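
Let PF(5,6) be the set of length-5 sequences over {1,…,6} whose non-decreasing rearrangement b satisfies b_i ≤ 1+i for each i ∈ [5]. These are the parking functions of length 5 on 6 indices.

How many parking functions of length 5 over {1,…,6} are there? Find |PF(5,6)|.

4802

Count = (6−5+1)·(6+1)^(5−1) = 2·2401 = 4802 [KW]
Check (6,3,1,3,5) → sorted (1,3,3,5,6): b_i ≤ 1+i ∀i, a PF.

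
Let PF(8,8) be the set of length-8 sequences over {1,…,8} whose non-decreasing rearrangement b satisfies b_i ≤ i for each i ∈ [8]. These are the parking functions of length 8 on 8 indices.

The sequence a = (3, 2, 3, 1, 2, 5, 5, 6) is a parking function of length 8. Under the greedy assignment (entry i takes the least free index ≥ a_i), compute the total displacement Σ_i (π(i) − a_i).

Σπ = 36 ({1..8} each once); Σa = 3+2+3+1+2+5+5+6 = 27; disp = 36−27 = 9.

9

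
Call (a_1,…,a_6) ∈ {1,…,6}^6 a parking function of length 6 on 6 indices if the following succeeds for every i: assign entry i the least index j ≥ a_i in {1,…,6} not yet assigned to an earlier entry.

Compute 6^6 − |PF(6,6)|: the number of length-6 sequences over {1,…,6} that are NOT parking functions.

29849

|PF| = (7−6)·7^(6−1) = 1 · 16807 = 16807 [KW]
Check (6,5,2,6,5,5) → sorted (2,5,5,5,6,6): b_1=2>1, not a PF.
Total 46656; non-PF = 46656−16807 = 29849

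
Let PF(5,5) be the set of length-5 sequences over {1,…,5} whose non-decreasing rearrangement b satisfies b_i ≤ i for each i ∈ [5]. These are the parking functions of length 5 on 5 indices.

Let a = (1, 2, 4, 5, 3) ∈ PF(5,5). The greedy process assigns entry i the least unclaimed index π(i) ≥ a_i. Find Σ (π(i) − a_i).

0

Σπ = 5·6/2 = 15 (π permutes [5]); Σa = 1+2+4+5+3 = 15; disp = 15−15 = 0.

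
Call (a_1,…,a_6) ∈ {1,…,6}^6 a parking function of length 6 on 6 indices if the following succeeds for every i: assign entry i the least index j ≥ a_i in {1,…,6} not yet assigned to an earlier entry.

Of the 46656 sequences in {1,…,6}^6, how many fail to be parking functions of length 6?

#PF = (6−6+1)·(6+1)^(6−1) = 1·16807 = 16807 (Pollak)
Example (6,3,6,6,4,5) → sorted (3,4,5,6,6,6): b_1=3>1, not a PF.
So 46656 − 16807 = 29849 fail.

29849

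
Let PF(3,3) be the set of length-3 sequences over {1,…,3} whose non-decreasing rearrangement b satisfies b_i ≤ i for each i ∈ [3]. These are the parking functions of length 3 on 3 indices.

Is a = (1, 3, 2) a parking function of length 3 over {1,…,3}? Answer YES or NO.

YES

Sorted: b = (1, 2, 3).
  b_1=1 ≤ 1
  b_2=2 ≤ 2
  b_3=3 ≤ 3
All bounds hold ⇒ YES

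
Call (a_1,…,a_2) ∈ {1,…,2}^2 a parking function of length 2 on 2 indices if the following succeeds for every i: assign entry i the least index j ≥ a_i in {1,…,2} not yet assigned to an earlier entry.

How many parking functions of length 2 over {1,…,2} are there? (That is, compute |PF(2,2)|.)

3

|PF| = 1·3^1 = 1 · 3 = 3 [KW]
Example (1,2) → sorted (1,2): b_i ≤ i ∀i, a PF.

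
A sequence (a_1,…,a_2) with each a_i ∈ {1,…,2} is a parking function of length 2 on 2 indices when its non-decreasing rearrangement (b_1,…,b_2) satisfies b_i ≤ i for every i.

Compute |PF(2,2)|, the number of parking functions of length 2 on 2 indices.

|PF(2,2)| = (2+1−2)·(2+1)^{2−1} = 1 · 3 = 3 (Pollak)
Check (2,1) → sorted (1,2): b_i ≤ i ∀i, a PF.

3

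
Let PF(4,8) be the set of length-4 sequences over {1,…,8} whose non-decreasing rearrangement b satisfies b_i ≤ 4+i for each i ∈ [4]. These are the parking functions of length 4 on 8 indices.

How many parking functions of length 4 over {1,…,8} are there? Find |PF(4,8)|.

|PF(4,8)| = (9−4)·9^(4−1) = 5×729 = 3645 (Pollak)
Example (5,1,7,1) → sorted (1,1,5,7): b_i ≤ 4+i ∀i, a PF.

3645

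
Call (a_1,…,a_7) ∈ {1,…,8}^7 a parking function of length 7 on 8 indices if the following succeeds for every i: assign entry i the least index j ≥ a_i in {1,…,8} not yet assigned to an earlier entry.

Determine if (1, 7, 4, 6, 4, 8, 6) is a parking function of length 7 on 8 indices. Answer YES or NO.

Rearranged: b = (1, 4, 4, 6, 6, 7, 8).
  b_1=1 ≤ 2
  b_2=4 > 3
  fails at i=2 ⇒ NO

NO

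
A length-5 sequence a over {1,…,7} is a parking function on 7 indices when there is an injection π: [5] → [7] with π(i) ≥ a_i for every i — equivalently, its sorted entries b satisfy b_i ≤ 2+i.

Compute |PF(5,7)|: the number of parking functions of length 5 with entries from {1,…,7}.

12288

Count = (7−5+1)·(7+1)^(5−1) = 3·4096 = 12288 [KW]
E.g. (5,4,2,4,7) → sorted (2,4,4,5,7): b_i ≤ 2+i ∀i, a PF.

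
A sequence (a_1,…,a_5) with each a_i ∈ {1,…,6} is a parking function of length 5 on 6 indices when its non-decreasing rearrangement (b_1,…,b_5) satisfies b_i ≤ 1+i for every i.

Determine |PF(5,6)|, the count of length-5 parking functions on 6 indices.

#PF = 2·7^4 = 2×2401 = 4802 [KW]
E.g. (1,2,3,4,1) → sorted (1,1,2,3,4): b_i ≤ 1+i ∀i, a PF.

4802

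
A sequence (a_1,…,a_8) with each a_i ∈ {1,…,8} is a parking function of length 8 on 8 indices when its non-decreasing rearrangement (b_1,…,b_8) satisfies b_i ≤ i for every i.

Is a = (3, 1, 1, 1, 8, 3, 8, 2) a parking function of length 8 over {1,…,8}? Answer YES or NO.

Sorted: b = (1, 1, 1, 2, 3, 3, 8, 8).
  b_1=1 ≤ 1
  b_2=1 ≤ 2
  b_3=1 ≤ 3
  b_4=2 ≤ 4
  b_5=3 ≤ 5
  b_6=3 ≤ 6
  b_7=8 > 7
  fails at i=7 ⇒ NO

NO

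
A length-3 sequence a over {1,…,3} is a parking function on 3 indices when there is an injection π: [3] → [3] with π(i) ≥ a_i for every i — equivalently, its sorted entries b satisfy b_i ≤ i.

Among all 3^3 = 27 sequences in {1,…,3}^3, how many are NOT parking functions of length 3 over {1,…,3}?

|PF(3,3)| = 1·4^2 = 1·16 = 16 [KW]
One tuple (2,3,3) → sorted (2,3,3): b_1=2>1, not a PF.
So 27 − 16 = 11 fail.

11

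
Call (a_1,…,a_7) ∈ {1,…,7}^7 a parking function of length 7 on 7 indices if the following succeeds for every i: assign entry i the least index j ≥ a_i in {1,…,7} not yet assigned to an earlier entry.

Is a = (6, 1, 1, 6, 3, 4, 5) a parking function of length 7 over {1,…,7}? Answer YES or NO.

Order a: b = (1, 1, 3, 4, 5, 6, 6).
  b_1=1 ≤ 1
  b_2=1 ≤ 2
  b_3=3 ≤ 3
  b_4=4 ≤ 4
  b_5=5 ≤ 5
  b_6=6 ≤ 6
  b_7=6 ≤ 7
All bounds hold ⇒ YES

YES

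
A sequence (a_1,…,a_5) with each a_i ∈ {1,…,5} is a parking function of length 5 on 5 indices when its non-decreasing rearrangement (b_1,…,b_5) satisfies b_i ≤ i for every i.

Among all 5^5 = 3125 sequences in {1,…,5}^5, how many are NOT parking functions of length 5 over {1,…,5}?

|PF| = (5−5+1)·(5+1)^(5−1) = 1×1296 = 1296 (Konheim–Weiss)
Check (5,2,3,4,3) → sorted (2,3,3,4,5): b_1=2>1, not a PF.
Total 3125; non-PF = 3125−1296 = 1829

1829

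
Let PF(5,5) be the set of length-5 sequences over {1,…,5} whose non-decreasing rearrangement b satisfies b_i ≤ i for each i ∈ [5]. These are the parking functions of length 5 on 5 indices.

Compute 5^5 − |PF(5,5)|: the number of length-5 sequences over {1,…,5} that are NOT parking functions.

1829

Count = (6−5)·6^(5−1) = 1 · 1296 = 1296 (Konheim–Weiss)
One tuple (5,5,4,2,3) → sorted (2,3,4,5,5): b_1=2>1, not a PF.
Total 3125; non-PF = 3125−1296 = 1829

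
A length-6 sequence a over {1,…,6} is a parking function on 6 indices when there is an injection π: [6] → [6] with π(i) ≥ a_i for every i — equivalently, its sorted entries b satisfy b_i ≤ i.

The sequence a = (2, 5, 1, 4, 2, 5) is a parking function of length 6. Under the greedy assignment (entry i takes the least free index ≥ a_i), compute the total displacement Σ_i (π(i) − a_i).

2

Σπ = 6·7/2 = 21 (π permutes [6]); Σa = 2+5+1+4+2+5 = 19; disp = 21−19 = 2.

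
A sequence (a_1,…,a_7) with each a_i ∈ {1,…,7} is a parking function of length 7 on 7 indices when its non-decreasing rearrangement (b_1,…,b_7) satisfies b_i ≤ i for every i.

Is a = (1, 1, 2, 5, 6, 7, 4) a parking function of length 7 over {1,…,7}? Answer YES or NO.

Rearranged: b = (1, 1, 2, 4, 5, 6, 7).
  b_1=1 ≤ 1
  b_2=1 ≤ 2
  b_3=2 ≤ 3
  b_4=4 ≤ 4
  b_5=5 ≤ 5
  b_6=6 ≤ 6
  b_7=7 ≤ 7
All bounds hold ⇒ YES

YES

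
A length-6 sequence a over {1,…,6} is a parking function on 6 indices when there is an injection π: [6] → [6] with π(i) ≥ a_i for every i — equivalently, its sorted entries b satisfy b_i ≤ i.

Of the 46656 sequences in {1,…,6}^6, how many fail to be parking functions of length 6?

29849

|PF| = (7−6)·7^(6−1) = 1×16807 = 16807 (Konheim–Weiss)
E.g. (6,5,6,4,3,5) → sorted (3,4,5,5,6,6): b_1=3>1, not a PF.
Total 46656; non-PF = 46656−16807 = 29849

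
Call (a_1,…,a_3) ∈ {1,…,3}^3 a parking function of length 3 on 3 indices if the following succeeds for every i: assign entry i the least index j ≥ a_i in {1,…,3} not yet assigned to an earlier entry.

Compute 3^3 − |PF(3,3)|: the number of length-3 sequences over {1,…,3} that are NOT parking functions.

|PF(3,3)| = (3+1−3)·(3+1)^{3−1} = 1·16 = 16 (Pollak)
One tuple (2,2,3) → sorted (2,2,3): b_1=2>1, not a PF.
So 27 − 16 = 11 fail.

11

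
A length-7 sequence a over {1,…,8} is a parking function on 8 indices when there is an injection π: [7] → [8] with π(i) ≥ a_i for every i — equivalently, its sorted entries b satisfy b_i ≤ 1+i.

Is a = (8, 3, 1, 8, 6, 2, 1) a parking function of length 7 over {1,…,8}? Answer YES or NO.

NO

Rearranged: b = (1, 1, 2, 3, 6, 8, 8).
  b_1=1 ≤ 2
  b_2=1 ≤ 3
  b_3=2 ≤ 4
  b_4=3 ≤ 5
  b_5=6 ≤ 6
  b_6=8 > 7
  fails at i=6 ⇒ NO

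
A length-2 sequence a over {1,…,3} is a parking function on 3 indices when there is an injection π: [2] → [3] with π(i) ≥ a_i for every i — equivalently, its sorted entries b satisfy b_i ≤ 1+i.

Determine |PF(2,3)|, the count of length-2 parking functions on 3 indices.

|PF(2,3)| = 2·4^1 = 2×4 = 8 (Pollak)
Example (1,3) → sorted (1,3): b_i ≤ 1+i ∀i, a PF.

8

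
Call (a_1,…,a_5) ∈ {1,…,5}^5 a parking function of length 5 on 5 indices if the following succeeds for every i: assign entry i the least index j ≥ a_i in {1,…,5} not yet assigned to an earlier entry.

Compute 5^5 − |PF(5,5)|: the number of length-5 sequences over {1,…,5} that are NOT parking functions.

|PF(5,5)| = (5−5+1)·(5+1)^(5−1) = 1×1296 = 1296
Example (5,4,1,4,5) → sorted (1,4,4,5,5): b_2=4>2, not a PF.
Total 3125; non-PF = 3125−1296 = 1829

1829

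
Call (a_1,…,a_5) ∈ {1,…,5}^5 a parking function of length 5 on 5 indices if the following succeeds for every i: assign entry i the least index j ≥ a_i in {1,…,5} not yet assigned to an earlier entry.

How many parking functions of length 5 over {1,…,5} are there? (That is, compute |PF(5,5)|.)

1296

Count = 1·6^4 = 1·1296 = 1296 [KW]
Example (5,1,3,1,4) → sorted (1,1,3,4,5): b_i ≤ i ∀i, a PF.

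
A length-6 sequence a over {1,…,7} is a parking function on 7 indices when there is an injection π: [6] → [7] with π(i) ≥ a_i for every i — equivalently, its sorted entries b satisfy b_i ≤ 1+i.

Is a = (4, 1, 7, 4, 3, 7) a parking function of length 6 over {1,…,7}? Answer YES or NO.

Sorted: b = (1, 3, 4, 4, 7, 7).
  b_1=1 ≤ 2
  b_2=3 ≤ 3
  b_3=4 ≤ 4
  b_4=4 ≤ 5
  b_5=7 > 6
  fails at i=5 ⇒ NO

NO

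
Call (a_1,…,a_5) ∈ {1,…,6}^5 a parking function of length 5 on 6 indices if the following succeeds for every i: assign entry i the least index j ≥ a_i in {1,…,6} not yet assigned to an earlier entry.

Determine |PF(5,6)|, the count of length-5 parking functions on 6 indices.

4802

Count = (6+1−5)·(6+1)^{5−1} = 2 · 2401 = 4802 [KW]
Check (2,4,5,2,3) → sorted (2,2,3,4,5): b_i ≤ 1+i ∀i, a PF.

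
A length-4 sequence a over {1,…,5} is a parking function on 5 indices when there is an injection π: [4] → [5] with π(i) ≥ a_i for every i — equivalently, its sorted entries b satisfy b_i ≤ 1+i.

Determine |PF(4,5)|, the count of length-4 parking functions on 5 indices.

|PF(4,5)| = (5−4+1)·(5+1)^(4−1) = 2·216 = 432 (Konheim–Weiss)
Check (2,4,4,2) → sorted (2,2,4,4): b_i ≤ 1+i ∀i, a PF.

432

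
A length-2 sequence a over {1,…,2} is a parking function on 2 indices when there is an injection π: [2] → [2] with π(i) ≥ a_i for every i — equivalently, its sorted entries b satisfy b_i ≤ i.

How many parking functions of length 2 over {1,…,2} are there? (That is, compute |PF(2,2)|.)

#PF = 1·3^1 = 1 · 3 = 3
Example (2,1) → sorted (1,2): b_i ≤ i ∀i, a PF.

3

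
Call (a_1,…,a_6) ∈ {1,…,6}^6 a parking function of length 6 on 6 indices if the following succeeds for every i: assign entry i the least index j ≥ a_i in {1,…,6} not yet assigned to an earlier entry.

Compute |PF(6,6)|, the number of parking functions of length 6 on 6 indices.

16807

|PF| = (7−6)·7^(6−1) = 1×16807 = 16807 (Pollak)
One tuple (5,3,2,3,3,1) → sorted (1,2,3,3,3,5): b_i ≤ i ∀i, a PF.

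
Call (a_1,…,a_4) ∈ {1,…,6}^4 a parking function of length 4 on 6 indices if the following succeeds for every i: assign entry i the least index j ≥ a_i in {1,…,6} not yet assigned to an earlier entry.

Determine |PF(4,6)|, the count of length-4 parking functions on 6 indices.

1029

|PF(4,6)| = 3·7^3 = 3 · 343 = 1029 (Pollak)
E.g. (3,6,2,4) → sorted (2,3,4,6): b_i ≤ 2+i ∀i, a PF.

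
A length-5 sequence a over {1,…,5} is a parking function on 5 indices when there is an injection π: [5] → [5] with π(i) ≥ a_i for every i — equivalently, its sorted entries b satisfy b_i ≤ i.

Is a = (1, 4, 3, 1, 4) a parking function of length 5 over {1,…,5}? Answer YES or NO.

YES

Rearranged: b = (1, 1, 3, 4, 4).
  b_1=1 ≤ 1
  b_2=1 ≤ 2
  b_3=3 ≤ 3
  b_4=4 ≤ 4
  b_5=4 ≤ 5
All bounds hold ⇒ YES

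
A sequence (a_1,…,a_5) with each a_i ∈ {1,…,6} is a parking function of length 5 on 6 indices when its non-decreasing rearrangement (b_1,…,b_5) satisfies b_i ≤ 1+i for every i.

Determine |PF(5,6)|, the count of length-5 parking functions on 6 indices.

|PF(5,6)| = (7−5)·7^(5−1) = 2 · 2401 = 4802 (Konheim–Weiss)
Example (3,4,2,2,5) → sorted (2,2,3,4,5): b_i ≤ 1+i ∀i, a PF.

4802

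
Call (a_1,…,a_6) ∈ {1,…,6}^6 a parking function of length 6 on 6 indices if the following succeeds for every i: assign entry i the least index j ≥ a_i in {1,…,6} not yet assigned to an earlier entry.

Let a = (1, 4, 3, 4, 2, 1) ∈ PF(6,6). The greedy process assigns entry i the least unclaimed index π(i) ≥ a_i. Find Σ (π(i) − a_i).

Σπ = 21 ({1..6} each once); Σa = 1+4+3+4+2+1 = 15; disp = 21−15 = 6.

6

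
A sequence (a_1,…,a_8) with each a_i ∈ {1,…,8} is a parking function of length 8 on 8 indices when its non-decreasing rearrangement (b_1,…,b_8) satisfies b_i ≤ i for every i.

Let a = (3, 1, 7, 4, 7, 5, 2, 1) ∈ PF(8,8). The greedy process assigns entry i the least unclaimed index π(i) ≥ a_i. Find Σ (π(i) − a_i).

6

Σπ = 8·9/2 = 36 (π permutes [8]); Σa = 3+1+7+4+7+5+2+1 = 30; disp = 36−30 = 6.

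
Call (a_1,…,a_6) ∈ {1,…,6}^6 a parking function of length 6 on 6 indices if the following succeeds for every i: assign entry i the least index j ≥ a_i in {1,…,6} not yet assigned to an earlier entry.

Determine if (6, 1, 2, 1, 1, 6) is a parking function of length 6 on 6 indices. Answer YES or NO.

Order a: b = (1, 1, 1, 2, 6, 6).
  b_1=1 ≤ 1
  b_2=1 ≤ 2
  b_3=1 ≤ 3
  b_4=2 ≤ 4
  b_5=6 > 5
  fails at i=5 ⇒ NO

NO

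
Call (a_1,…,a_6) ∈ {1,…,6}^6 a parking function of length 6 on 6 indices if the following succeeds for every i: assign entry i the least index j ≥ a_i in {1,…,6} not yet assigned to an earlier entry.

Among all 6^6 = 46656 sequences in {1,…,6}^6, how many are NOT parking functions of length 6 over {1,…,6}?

29849

#PF = (7−6)·7^(6−1) = 1 · 16807 = 16807 (Pollak)
Example (1,5,5,4,4,3) → sorted (1,3,4,4,5,5): b_2=3>2, not a PF.
6^6 − 16807 = 46656 − 16807 = 29849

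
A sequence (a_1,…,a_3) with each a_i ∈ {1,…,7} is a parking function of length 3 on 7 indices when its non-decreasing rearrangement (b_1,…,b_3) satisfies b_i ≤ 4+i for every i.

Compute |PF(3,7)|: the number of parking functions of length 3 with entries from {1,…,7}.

320

#PF = (7−3+1)·(7+1)^(3−1) = 5×64 = 320 (Pollak)
E.g. (2,1,7) → sorted (1,2,7): b_i ≤ 4+i ∀i, a PF.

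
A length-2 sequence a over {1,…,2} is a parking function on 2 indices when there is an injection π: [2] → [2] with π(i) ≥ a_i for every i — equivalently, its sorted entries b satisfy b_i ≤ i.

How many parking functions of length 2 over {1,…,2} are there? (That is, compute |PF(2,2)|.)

#PF = (3−2)·3^(2−1) = 1·3 = 3
Check (1,2) → sorted (1,2): b_i ≤ i ∀i, a PF.

3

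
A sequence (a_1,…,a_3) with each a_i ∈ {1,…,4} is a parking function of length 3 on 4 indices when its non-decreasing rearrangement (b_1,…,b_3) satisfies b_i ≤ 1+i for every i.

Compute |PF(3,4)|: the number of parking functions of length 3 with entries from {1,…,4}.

Count = 2·5^2 = 2 · 25 = 50 [KW]
E.g. (2,1,2) → sorted (1,2,2): b_i ≤ 1+i ∀i, a PF.

50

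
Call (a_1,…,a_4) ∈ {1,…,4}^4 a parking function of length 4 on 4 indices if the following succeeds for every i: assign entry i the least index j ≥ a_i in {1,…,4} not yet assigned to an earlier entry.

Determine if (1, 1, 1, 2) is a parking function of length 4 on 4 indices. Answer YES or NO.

YES

Rearranged: b = (1, 1, 1, 2).
  b_1=1 ≤ 1
  b_2=1 ≤ 2
  b_3=1 ≤ 3
  b_4=2 ≤ 4
All bounds hold ⇒ YES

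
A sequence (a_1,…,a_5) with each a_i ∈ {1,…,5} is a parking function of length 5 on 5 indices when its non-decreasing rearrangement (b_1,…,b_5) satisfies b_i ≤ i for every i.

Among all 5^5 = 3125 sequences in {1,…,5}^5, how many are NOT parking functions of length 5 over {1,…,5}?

#PF = (5+1−5)·(5+1)^{5−1} = 1·1296 = 1296 (Pollak)
One tuple (5,3,4,5,5) → sorted (3,4,5,5,5): b_1=3>1, not a PF.
So 3125 − 1296 = 1829 fail.

1829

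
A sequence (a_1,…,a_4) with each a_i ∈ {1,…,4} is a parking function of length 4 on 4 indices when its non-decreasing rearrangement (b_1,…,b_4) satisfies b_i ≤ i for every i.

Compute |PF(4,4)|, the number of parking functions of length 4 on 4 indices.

125

#PF = (4+1−4)·(4+1)^{4−1} = 1×125 = 125 (Konheim–Weiss)
Check (1,1,4,2) → sorted (1,1,2,4): b_i ≤ i ∀i, a PF.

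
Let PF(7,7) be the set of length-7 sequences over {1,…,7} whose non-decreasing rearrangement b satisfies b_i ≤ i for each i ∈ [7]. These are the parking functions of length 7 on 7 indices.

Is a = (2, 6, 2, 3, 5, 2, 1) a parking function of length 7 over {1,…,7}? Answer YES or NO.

Rearranged: b = (1, 2, 2, 2, 3, 5, 6).
  b_1=1 ≤ 1
  b_2=2 ≤ 2
  b_3=2 ≤ 3
  b_4=2 ≤ 4
  b_5=3 ≤ 5
  b_6=5 ≤ 6
  b_7=6 ≤ 7
All bounds hold ⇒ YES

YES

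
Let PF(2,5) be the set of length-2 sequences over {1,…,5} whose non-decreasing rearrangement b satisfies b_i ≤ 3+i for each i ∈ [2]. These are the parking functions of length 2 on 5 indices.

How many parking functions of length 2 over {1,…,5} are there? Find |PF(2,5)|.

24

|PF| = (6−2)·6^(2−1) = 4 · 6 = 24 [KW]
Example (4,5) → sorted (4,5): b_i ≤ 3+i ∀i, a PF.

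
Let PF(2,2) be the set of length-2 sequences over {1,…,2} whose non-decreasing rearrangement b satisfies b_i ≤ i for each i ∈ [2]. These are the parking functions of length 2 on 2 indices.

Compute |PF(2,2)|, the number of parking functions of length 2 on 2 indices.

3

|PF| = 1·3^1 = 1·3 = 3
Check (1,2) → sorted (1,2): b_i ≤ i ∀i, a PF.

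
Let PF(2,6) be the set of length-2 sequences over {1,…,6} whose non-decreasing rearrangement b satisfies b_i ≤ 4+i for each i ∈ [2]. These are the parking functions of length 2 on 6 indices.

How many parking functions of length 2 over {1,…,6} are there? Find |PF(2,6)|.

35

|PF(2,6)| = (6−2+1)·(6+1)^(2−1) = 5×7 = 35 (Pollak)
E.g. (4,6) → sorted (4,6): b_i ≤ 4+i ∀i, a PF.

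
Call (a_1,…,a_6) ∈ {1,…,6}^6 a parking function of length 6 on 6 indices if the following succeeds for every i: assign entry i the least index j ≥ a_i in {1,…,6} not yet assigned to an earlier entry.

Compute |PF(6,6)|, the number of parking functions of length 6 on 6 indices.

Count = (7−6)·7^(6−1) = 1×16807 = 16807 (Pollak)
One tuple (2,3,1,1,5,6) → sorted (1,1,2,3,5,6): b_i ≤ i ∀i, a PF.

16807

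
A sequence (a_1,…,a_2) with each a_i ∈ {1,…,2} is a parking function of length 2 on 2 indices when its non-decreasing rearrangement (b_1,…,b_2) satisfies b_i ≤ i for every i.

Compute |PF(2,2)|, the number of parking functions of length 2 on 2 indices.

3

|PF| = (2+1−2)·(2+1)^{2−1} = 1·3 = 3 (Pollak)
Example (1,1) → sorted (1,1): b_i ≤ i ∀i, a PF.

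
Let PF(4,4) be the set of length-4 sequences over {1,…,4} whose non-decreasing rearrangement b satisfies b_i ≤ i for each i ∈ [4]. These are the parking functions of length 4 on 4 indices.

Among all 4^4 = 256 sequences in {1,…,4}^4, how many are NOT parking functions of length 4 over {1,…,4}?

131

|PF(4,4)| = (4−4+1)·(4+1)^(4−1) = 1 · 125 = 125
Check (3,3,4,4) → sorted (3,3,4,4): b_1=3>1, not a PF.
4^4 − 125 = 256 − 125 = 131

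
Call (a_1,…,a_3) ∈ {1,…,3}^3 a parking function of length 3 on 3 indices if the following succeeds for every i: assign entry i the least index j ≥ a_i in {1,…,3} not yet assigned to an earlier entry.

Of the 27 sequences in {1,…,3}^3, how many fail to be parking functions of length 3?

|PF(3,3)| = (4−3)·4^(3−1) = 1 · 16 = 16
E.g. (1,3,3) → sorted (1,3,3): b_2=3>2, not a PF.
3^3 − 16 = 27 − 16 = 11

11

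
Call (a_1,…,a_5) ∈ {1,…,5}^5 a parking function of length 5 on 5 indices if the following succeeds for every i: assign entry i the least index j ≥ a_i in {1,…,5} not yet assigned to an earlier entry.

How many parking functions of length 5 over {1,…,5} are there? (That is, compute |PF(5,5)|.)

|PF| = (5−5+1)·(5+1)^(5−1) = 1 · 1296 = 1296 (Konheim–Weiss)
One tuple (4,2,1,4,2) → sorted (1,2,2,4,4): b_i ≤ i ∀i, a PF.

1296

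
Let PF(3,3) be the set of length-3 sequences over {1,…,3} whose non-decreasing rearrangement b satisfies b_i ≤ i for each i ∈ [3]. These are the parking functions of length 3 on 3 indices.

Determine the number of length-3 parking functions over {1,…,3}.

16

|PF| = (3−3+1)·(3+1)^(3−1) = 1×16 = 16 (Pollak)
E.g. (1,2,1) → sorted (1,1,2): b_i ≤ i ∀i, a PF.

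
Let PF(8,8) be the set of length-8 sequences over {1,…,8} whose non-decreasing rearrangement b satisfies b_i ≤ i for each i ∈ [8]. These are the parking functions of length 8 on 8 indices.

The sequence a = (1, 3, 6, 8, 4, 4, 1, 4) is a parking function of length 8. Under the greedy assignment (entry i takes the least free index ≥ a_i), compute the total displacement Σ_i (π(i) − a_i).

Σπ(i) = 1+…+8 = 36; Σa = 1+3+6+8+4+4+1+4 = 31; disp = 36−31 = 5.

5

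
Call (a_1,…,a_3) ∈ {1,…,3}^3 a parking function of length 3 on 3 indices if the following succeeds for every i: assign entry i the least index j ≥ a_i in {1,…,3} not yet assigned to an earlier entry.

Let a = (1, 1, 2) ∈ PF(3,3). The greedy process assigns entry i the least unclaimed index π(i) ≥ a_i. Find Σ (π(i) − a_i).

Σπ = 3·4/2 = 6 (π permutes [3]); Σa = 1+1+2 = 4; disp = 6−4 = 2.

2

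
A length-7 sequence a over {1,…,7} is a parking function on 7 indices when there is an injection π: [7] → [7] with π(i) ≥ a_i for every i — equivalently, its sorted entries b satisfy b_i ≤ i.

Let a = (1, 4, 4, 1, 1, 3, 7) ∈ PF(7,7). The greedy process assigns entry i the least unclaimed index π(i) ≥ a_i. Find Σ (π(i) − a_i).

Σπ(i) = 1+…+7 = 28; Σa = 1+4+4+1+1+3+7 = 21; disp = 28−21 = 7.

7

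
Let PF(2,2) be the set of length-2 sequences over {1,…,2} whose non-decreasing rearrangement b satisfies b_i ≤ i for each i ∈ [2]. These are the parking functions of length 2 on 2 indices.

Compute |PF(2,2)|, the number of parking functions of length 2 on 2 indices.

3

|PF| = 1·3^1 = 1×3 = 3 (Konheim–Weiss)
Example (2,1) → sorted (1,2): b_i ≤ i ∀i, a PF.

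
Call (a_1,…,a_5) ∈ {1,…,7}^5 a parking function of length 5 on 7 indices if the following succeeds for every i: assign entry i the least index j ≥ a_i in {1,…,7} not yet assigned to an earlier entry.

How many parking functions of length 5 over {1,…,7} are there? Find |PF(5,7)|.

12288

|PF(5,7)| = (7−5+1)·(7+1)^(5−1) = 3×4096 = 12288 (Konheim–Weiss)
One tuple (4,2,5,6,6) → sorted (2,4,5,6,6): b_i ≤ 2+i ∀i, a PF.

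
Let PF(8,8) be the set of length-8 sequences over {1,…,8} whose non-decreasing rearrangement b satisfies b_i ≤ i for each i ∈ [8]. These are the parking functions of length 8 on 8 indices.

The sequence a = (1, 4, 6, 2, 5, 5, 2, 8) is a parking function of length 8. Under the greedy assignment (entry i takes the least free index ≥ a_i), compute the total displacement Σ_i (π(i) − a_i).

Σπ(i) = 1+…+8 = 36; Σa = 1+4+6+2+5+5+2+8 = 33; disp = 36−33 = 3.

3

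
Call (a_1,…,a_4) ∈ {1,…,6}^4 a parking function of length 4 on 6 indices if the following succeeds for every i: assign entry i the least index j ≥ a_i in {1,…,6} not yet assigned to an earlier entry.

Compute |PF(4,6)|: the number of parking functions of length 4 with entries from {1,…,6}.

1029

|PF(4,6)| = 3·7^3 = 3·343 = 1029 [KW]
E.g. (3,5,6,2) → sorted (2,3,5,6): b_i ≤ 2+i ∀i, a PF.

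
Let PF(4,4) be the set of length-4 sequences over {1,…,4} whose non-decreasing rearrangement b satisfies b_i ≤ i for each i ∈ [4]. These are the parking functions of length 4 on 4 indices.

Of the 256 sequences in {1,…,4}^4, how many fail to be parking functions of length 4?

|PF| = (4+1−4)·(4+1)^{4−1} = 1×125 = 125 (Konheim–Weiss)
Check (1,4,4,4) → sorted (1,4,4,4): b_2=4>2, not a PF.
Total 256; non-PF = 256−125 = 131

131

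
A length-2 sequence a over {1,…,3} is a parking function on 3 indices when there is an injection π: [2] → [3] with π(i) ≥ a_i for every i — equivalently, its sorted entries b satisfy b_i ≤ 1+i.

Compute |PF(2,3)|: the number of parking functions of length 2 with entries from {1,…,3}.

#PF = (3−2+1)·(3+1)^(2−1) = 2·4 = 8 [KW]
One tuple (3,2) → sorted (2,3): b_i ≤ 1+i ∀i, a PF.

8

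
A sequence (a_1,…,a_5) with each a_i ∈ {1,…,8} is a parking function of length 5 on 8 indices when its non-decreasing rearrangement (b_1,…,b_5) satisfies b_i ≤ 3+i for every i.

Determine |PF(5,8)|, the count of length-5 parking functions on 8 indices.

Count = 4·9^4 = 4×6561 = 26244 (Pollak)
Example (5,4,6,5,8) → sorted (4,5,5,6,8): b_i ≤ 3+i ∀i, a PF.

26244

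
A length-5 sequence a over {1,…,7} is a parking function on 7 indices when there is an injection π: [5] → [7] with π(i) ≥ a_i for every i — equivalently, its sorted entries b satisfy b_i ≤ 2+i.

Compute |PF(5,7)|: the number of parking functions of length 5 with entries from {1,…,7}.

|PF(5,7)| = (8−5)·8^(5−1) = 3×4096 = 12288 [KW]
Example (2,5,5,1,7) → sorted (1,2,5,5,7): b_i ≤ 2+i ∀i, a PF.

12288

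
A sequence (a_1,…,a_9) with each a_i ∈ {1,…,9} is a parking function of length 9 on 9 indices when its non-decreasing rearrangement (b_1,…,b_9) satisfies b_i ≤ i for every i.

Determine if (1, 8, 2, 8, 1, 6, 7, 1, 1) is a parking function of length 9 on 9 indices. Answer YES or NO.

YES

Order a: b = (1, 1, 1, 1, 2, 6, 7, 8, 8).
  b_1=1 ≤ 1
  b_2=1 ≤ 2
  b_3=1 ≤ 3
  b_4=1 ≤ 4
  b_5=2 ≤ 5
  b_6=6 ≤ 6
  b_7=7 ≤ 7
  b_8=8 ≤ 8
  b_9=8 ≤ 9
All bounds hold ⇒ YES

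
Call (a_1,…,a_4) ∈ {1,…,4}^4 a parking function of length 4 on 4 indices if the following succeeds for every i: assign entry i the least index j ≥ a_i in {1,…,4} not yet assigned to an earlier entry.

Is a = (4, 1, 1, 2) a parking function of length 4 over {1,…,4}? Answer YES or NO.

Rearranged: b = (1, 1, 2, 4).
  b_1=1 ≤ 1
  b_2=1 ≤ 2
  b_3=2 ≤ 3
  b_4=4 ≤ 4
All bounds hold ⇒ YES

YES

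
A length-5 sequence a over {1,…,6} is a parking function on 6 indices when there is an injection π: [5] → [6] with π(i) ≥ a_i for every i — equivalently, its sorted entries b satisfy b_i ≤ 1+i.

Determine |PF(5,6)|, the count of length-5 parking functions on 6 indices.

4802

|PF(5,6)| = (6−5+1)·(6+1)^(5−1) = 2×2401 = 4802
E.g. (3,5,3,4,2) → sorted (2,3,3,4,5): b_i ≤ 1+i ∀i, a PF.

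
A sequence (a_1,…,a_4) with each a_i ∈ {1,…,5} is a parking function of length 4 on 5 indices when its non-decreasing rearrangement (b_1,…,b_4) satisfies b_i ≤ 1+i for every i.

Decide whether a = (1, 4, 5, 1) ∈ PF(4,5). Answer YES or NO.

Sorted: b = (1, 1, 4, 5).
  b_1=1 ≤ 2
  b_2=1 ≤ 3
  b_3=4 ≤ 4
  b_4=5 ≤ 5
All bounds hold ⇒ YES

YES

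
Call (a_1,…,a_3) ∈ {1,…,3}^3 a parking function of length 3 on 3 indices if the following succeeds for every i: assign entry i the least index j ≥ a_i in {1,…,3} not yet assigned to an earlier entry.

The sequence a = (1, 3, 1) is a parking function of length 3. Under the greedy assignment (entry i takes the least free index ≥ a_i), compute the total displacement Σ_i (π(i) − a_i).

1

Σπ = 6 ({1..3} each once); Σa = 1+3+1 = 5; disp = 6−5 = 1.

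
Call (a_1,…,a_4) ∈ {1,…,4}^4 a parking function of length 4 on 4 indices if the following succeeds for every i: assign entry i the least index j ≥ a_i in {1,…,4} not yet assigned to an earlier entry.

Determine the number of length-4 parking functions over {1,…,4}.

125

Count = (5−4)·5^(4−1) = 1·125 = 125
E.g. (1,4,2,2) → sorted (1,2,2,4): b_i ≤ i ∀i, a PF.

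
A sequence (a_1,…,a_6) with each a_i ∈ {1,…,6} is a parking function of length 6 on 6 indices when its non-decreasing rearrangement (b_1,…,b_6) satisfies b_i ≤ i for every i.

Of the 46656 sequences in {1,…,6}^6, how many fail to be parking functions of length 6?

29849

#PF = 1·7^5 = 1 · 16807 = 16807 [KW]
Example (3,5,6,3,6,3) → sorted (3,3,3,5,6,6): b_1=3>1, not a PF.
6^6 − 16807 = 46656 − 16807 = 29849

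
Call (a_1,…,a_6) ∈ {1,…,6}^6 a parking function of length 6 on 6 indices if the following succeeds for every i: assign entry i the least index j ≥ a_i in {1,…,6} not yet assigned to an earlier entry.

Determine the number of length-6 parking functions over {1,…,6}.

16807

#PF = (7−6)·7^(6−1) = 1×16807 = 16807 (Konheim–Weiss)
E.g. (5,3,1,1,4,1) → sorted (1,1,1,3,4,5): b_i ≤ i ∀i, a PF.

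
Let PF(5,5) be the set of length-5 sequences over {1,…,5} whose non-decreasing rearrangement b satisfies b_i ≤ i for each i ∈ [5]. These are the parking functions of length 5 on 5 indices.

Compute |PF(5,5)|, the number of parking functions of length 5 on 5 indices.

|PF(5,5)| = (5−5+1)·(5+1)^(5−1) = 1×1296 = 1296 (Pollak)
One tuple (1,5,1,3,4) → sorted (1,1,3,4,5): b_i ≤ i ∀i, a PF.

1296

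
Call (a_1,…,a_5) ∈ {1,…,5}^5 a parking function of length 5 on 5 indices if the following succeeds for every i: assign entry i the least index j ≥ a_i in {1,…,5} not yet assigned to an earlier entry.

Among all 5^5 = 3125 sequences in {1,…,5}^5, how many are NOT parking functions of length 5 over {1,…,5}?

|PF(5,5)| = (5−5+1)·(5+1)^(5−1) = 1×1296 = 1296 (Konheim–Weiss)
Example (5,4,4,4,4) → sorted (4,4,4,4,5): b_1=4>1, not a PF.
5^5 − 1296 = 3125 − 1296 = 1829

1829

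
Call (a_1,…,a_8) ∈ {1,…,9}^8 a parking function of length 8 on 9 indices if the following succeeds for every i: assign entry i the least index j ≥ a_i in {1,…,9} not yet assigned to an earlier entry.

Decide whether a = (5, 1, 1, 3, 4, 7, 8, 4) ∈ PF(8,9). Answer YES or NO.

YES

Sorted: b = (1, 1, 3, 4, 4, 5, 7, 8).
  b_1=1 ≤ 2
  b_2=1 ≤ 3
  b_3=3 ≤ 4
  b_4=4 ≤ 5
  b_5=4 ≤ 6
  b_6=5 ≤ 7
  b_7=7 ≤ 8
  b_8=8 ≤ 9
All bounds hold ⇒ YES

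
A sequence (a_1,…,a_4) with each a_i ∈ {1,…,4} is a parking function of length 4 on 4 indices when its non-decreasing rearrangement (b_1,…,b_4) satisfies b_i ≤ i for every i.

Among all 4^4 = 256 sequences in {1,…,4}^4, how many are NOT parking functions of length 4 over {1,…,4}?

|PF| = (5−4)·5^(4−1) = 1×125 = 125
One tuple (1,3,4,3) → sorted (1,3,3,4): b_2=3>2, not a PF.
4^4 − 125 = 256 − 125 = 131

131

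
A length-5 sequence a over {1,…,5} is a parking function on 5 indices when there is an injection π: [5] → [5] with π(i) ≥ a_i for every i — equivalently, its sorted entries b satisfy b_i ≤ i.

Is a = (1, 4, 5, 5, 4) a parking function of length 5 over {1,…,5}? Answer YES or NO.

NO

Rearranged: b = (1, 4, 4, 5, 5).
  b_1=1 ≤ 1
  b_2=4 > 2
  fails at i=2 ⇒ NO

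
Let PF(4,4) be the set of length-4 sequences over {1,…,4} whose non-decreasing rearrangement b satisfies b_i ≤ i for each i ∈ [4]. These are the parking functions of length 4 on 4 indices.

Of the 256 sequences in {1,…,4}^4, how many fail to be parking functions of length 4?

#PF = 1·5^3 = 1×125 = 125 (Konheim–Weiss)
Example (3,3,4,3) → sorted (3,3,3,4): b_1=3>1, not a PF.
4^4 − 125 = 256 − 125 = 131

131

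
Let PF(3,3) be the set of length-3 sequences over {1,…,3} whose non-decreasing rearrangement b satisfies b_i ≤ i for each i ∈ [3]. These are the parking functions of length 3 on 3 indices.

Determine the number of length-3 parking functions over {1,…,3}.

|PF(3,3)| = 1·4^2 = 1 · 16 = 16
Example (1,1,1) → sorted (1,1,1): b_i ≤ i ∀i, a PF.

16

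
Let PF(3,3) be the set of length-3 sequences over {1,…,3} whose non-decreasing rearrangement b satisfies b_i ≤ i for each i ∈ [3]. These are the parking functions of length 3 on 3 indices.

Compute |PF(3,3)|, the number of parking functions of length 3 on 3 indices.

16

|PF(3,3)| = (3−3+1)·(3+1)^(3−1) = 1 · 16 = 16 (Pollak)
Check (1,2,3) → sorted (1,2,3): b_i ≤ i ∀i, a PF.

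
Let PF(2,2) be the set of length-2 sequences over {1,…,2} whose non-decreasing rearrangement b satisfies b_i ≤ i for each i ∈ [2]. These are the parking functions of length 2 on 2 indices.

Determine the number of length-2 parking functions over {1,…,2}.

3

|PF| = (2−2+1)·(2+1)^(2−1) = 1×3 = 3 [KW]
One tuple (1,1) → sorted (1,1): b_i ≤ i ∀i, a PF.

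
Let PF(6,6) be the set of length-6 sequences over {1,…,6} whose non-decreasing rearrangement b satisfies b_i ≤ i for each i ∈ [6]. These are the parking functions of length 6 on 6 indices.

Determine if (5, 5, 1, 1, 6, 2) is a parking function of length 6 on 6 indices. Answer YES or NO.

Sorted: b = (1, 1, 2, 5, 5, 6).
  b_1=1 ≤ 1
  b_2=1 ≤ 2
  b_3=2 ≤ 3
  b_4=5 > 4
  fails at i=4 ⇒ NO

NO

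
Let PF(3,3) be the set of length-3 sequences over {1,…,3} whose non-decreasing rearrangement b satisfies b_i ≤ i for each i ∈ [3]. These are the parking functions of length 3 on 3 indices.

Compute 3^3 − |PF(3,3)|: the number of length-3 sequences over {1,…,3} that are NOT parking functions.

11

#PF = (4−3)·4^(3−1) = 1·16 = 16
Example (3,3,3) → sorted (3,3,3): b_1=3>1, not a PF.
3^3 − 16 = 27 − 16 = 11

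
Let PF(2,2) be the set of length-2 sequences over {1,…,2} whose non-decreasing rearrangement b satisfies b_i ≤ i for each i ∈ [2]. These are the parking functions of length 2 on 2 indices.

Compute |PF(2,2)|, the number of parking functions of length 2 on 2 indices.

3

|PF(2,2)| = (2−2+1)·(2+1)^(2−1) = 1·3 = 3 [KW]
One tuple (1,2) → sorted (1,2): b_i ≤ i ∀i, a PF.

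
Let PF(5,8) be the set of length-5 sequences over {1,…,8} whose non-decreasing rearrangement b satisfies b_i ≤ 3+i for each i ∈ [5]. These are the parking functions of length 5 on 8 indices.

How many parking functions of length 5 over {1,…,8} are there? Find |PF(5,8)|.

|PF(5,8)| = (8−5+1)·(8+1)^(5−1) = 4 · 6561 = 26244 (Pollak)
One tuple (5,3,5,1,1) → sorted (1,1,3,5,5): b_i ≤ 3+i ∀i, a PF.

26244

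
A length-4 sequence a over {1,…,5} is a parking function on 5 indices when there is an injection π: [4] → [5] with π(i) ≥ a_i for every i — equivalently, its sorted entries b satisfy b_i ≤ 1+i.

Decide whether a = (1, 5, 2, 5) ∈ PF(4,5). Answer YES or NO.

Rearranged: b = (1, 2, 5, 5).
  b_1=1 ≤ 2
  b_2=2 ≤ 3
  b_3=5 > 4
  fails at i=3 ⇒ NO

NO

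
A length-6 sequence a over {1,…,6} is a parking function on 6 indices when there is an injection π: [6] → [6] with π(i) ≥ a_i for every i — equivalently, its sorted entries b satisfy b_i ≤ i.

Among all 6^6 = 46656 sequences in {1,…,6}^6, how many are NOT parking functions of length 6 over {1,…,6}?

|PF| = 1·7^5 = 1·16807 = 16807 [KW]
E.g. (3,5,3,5,4,5) → sorted (3,3,4,5,5,5): b_1=3>1, not a PF.
So 46656 − 16807 = 29849 fail.

29849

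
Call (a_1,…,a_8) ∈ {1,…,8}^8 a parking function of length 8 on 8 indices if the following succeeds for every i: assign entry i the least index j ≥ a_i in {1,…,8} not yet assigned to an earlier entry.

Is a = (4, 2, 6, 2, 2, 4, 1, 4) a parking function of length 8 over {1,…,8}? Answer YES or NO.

Order a: b = (1, 2, 2, 2, 4, 4, 4, 6).
  b_1=1 ≤ 1
  b_2=2 ≤ 2
  b_3=2 ≤ 3
  b_4=2 ≤ 4
  b_5=4 ≤ 5
  b_6=4 ≤ 6
  b_7=4 ≤ 7
  b_8=6 ≤ 8
All bounds hold ⇒ YES

YES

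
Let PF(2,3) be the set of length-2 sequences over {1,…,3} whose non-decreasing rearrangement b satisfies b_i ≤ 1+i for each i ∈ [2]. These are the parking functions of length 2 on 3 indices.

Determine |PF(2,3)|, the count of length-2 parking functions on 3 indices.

8

Count = 2·4^1 = 2 · 4 = 8 [KW]
One tuple (3,1) → sorted (1,3): b_i ≤ 1+i ∀i, a PF.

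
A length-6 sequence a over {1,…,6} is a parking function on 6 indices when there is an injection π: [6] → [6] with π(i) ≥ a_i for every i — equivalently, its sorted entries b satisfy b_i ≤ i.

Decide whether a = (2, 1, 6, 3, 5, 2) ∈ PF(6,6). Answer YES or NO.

Sorted: b = (1, 2, 2, 3, 5, 6).
  b_1=1 ≤ 1
  b_2=2 ≤ 2
  b_3=2 ≤ 3
  b_4=3 ≤ 4
  b_5=5 ≤ 5
  b_6=6 ≤ 6
All bounds hold ⇒ YES

YES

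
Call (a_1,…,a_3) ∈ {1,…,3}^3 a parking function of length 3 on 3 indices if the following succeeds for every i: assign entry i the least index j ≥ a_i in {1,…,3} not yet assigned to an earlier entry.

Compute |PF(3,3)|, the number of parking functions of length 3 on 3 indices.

16

|PF| = (3−3+1)·(3+1)^(3−1) = 1 · 16 = 16 (Pollak)
One tuple (3,2,1) → sorted (1,2,3): b_i ≤ i ∀i, a PF.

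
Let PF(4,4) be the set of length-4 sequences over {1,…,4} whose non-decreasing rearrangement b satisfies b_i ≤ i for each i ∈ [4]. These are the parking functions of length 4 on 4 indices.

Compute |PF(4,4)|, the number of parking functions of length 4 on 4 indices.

125

#PF = (4−4+1)·(4+1)^(4−1) = 1·125 = 125 (Pollak)
Example (1,2,3,4) → sorted (1,2,3,4): b_i ≤ i ∀i, a PF.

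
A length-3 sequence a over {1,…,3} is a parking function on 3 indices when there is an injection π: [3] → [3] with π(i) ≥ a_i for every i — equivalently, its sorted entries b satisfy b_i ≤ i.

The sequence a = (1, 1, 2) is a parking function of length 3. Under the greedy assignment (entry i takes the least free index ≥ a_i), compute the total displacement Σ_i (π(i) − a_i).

2

Σπ(i) = 1+…+3 = 6; Σa = 1+1+2 = 4; disp = 6−4 = 2.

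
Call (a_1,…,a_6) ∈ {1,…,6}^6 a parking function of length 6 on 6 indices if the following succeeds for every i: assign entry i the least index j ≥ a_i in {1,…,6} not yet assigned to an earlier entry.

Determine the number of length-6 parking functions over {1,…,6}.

Count = (6−6+1)·(6+1)^(6−1) = 1·16807 = 16807 (Pollak)
Check (3,1,3,2,5,5) → sorted (1,2,3,3,5,5): b_i ≤ i ∀i, a PF.

16807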